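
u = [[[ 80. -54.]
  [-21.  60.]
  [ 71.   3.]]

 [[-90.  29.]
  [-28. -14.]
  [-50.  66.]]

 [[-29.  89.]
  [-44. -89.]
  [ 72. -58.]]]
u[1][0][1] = 29.0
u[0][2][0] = 71.0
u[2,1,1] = -89.0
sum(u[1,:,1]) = 81.0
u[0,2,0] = 71.0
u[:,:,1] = [[-54.0, 60.0, 3.0], [29.0, -14.0, 66.0], [89.0, -89.0, -58.0]]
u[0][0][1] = -54.0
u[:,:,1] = [[-54.0, 60.0, 3.0], [29.0, -14.0, 66.0], [89.0, -89.0, -58.0]]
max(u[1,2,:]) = 66.0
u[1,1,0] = -28.0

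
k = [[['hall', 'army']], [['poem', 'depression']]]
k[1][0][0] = 'poem'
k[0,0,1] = 'army'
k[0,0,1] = 'army'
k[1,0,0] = 'poem'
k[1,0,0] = 'poem'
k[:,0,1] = ['army', 'depression']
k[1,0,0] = 'poem'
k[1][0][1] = 'depression'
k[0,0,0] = 'hall'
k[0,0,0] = 'hall'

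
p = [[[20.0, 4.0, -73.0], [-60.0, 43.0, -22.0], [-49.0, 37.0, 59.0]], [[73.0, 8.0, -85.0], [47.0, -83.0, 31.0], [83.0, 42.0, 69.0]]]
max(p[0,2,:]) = 59.0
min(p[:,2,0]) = -49.0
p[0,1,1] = 43.0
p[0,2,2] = 59.0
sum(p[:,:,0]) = 114.0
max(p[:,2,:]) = 83.0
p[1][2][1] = 42.0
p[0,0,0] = 20.0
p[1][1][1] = -83.0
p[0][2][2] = 59.0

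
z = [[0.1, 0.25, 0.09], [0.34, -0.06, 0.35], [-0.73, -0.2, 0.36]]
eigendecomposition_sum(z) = [[-0.13-0.00j, (0.1+0j), -0.03+0.00j], [(0.25+0j), -0.18-0.00j, (0.06-0j)], [-0.07-0.00j, (0.05+0j), -0.02+0.00j]] + [[0.12+0.12j, (0.08+0.04j), (0.06-0.09j)], [(0.05+0.24j), 0.06+0.11j, 0.14-0.06j], [(-0.33+0.22j), (-0.12+0.17j), 0.19+0.18j]] + [[0.12-0.12j, (0.08-0.04j), (0.06+0.09j)], [(0.05-0.24j), (0.06-0.11j), 0.14+0.06j], [-0.33-0.22j, -0.12-0.17j, (0.19-0.18j)]]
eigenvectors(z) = [[-0.45+0.00j, (-0.06-0.33j), -0.06+0.33j], [(0.86+0j), (0.19-0.45j), (0.19+0.45j)], [-0.23+0.00j, 0.81+0.00j, 0.81-0.00j]]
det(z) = -0.10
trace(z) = 0.40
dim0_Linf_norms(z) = [0.73, 0.25, 0.36]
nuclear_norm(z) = 1.58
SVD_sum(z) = [[0.12, 0.03, -0.04], [0.18, 0.05, -0.06], [-0.76, -0.21, 0.24]] + [[0.03, -0.01, 0.08], [0.15, -0.06, 0.42], [0.04, -0.02, 0.11]] + [[-0.05, 0.23, 0.05], [0.01, -0.05, -0.01], [-0.0, 0.02, 0.01]]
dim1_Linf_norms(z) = [0.25, 0.35, 0.73]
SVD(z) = [[-0.15, -0.18, 0.97],[-0.23, -0.95, -0.21],[0.96, -0.25, 0.10]] @ diag([0.8616845801415833, 0.4711688557905976, 0.24555975582167963]) @ [[-0.92, -0.25, 0.29], [-0.33, 0.13, -0.93], [-0.19, 0.96, 0.21]]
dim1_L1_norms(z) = [0.44, 0.75, 1.29]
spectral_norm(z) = 0.86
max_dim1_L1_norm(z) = 1.29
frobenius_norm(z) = 1.01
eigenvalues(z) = [(-0.33+0j), (0.37+0.41j), (0.37-0.41j)]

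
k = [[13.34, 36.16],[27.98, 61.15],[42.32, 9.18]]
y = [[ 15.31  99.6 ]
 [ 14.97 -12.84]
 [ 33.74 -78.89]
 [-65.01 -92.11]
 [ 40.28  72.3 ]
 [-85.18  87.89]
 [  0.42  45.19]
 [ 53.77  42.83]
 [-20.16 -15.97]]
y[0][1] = 99.6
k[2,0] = 42.32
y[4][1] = 72.3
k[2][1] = 9.18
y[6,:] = [0.42, 45.19]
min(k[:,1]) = 9.18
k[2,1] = 9.18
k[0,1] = 36.16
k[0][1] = 36.16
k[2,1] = 9.18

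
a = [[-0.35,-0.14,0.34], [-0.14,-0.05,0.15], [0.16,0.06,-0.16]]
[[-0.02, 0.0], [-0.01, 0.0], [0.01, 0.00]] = a@[[0.14,-0.00], [-0.35,0.0], [-0.05,0.0]]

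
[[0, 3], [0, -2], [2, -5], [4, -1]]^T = [[0, 0, 2, 4], [3, -2, -5, -1]]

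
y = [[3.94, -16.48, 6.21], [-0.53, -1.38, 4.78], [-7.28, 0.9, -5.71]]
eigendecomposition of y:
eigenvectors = [[0.81+0.00j,0.69+0.00j,0.69-0.00j],[(-0.33+0j),0.35-0.08j,(0.35+0.08j)],[-0.49+0.00j,-0.06+0.62j,-0.06-0.62j]]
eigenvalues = [(6.95+0j), (-5.05+7.54j), (-5.05-7.54j)]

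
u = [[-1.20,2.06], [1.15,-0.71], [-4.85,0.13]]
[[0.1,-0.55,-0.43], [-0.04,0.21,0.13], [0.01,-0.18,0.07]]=u @[[0.00,0.03,-0.02], [0.05,-0.25,-0.22]]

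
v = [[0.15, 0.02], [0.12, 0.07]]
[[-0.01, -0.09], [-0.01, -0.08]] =v@[[-0.09, -0.61], [0.01, -0.13]]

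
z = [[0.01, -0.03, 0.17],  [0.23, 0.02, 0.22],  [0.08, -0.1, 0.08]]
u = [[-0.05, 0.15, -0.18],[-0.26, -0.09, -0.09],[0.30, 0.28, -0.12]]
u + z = [[-0.04,0.12,-0.01],[-0.03,-0.07,0.13],[0.38,0.18,-0.04]]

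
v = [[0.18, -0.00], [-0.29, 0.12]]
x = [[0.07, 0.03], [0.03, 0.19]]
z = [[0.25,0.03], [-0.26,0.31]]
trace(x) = 0.26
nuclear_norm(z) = 0.63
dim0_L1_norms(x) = [0.1, 0.22]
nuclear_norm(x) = 0.26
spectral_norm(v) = 0.36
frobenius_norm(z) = 0.48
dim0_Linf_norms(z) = [0.26, 0.31]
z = v + x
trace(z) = 0.56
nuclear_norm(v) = 0.42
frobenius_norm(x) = 0.21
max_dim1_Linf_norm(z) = 0.31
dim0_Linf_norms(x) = [0.07, 0.19]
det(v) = 0.02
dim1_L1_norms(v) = [0.18, 0.41]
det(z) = 0.09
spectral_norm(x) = 0.20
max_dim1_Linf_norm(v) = 0.29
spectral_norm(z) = 0.43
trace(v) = 0.30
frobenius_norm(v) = 0.36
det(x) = 0.01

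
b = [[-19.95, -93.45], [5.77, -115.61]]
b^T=[[-19.95, 5.77], [-93.45, -115.61]]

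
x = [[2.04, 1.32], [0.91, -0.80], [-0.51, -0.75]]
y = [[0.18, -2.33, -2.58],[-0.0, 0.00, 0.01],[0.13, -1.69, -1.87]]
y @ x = [[-0.44, 4.04],  [-0.01, -0.01],  [-0.32, 2.93]]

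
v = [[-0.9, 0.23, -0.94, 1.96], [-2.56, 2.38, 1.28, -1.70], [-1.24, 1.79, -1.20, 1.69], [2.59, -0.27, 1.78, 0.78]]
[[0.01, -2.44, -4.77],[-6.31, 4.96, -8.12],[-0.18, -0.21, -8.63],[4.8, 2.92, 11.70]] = v @ [[2.08, 0.61, 2.83], [0.35, 1.67, -1.48], [-0.56, 1.25, 2.19], [0.65, -0.56, 0.09]]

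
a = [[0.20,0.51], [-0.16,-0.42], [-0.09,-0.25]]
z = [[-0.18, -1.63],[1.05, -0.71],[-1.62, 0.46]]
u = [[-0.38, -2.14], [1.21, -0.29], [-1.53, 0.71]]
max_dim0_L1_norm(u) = 3.14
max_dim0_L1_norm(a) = 1.18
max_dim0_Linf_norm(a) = 0.51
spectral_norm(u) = 2.33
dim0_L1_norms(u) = [3.12, 3.14]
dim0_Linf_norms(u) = [1.53, 2.14]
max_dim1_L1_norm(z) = 2.08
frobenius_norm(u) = 3.02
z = a + u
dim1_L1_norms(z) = [1.81, 1.76, 2.08]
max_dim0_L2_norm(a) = 0.71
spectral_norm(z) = 2.19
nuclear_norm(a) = 0.76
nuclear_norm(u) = 4.25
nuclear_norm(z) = 3.72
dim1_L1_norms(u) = [2.52, 1.5, 2.24]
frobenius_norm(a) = 0.76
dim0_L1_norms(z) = [2.85, 2.8]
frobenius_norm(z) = 2.67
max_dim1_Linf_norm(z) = 1.63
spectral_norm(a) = 0.76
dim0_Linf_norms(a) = [0.2, 0.51]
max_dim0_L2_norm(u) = 2.27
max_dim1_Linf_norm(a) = 0.51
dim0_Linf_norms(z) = [1.62, 1.63]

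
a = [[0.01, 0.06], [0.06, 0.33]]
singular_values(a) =[0.34, 0.0]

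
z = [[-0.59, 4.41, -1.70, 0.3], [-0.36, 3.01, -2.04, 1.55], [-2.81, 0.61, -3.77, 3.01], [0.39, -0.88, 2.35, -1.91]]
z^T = [[-0.59, -0.36, -2.81, 0.39], [4.41, 3.01, 0.61, -0.88], [-1.70, -2.04, -3.77, 2.35], [0.30, 1.55, 3.01, -1.91]]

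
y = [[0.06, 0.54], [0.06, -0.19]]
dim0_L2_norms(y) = [0.08, 0.57]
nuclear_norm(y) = 0.65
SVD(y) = [[-0.95, 0.32], [0.32, 0.95]] @ diag([0.5736463351831271, 0.07635366481687288]) @ [[-0.07, -1.00],  [1.0, -0.07]]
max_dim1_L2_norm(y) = 0.54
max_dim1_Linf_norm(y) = 0.54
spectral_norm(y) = 0.57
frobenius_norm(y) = 0.58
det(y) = -0.04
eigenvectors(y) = [[0.99, -0.84], [0.17, 0.54]]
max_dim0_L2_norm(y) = 0.57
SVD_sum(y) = [[0.04, 0.54], [-0.01, -0.19]] + [[0.02, -0.0], [0.07, -0.0]]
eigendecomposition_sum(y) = [[0.12, 0.19], [0.02, 0.03]] + [[-0.06, 0.35], [0.04, -0.22]]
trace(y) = -0.13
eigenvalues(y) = [0.15, -0.28]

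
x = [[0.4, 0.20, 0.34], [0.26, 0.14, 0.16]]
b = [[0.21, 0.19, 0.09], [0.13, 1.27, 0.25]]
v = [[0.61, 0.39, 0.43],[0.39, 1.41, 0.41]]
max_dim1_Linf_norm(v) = 1.41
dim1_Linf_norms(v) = [0.61, 1.41]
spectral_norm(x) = 0.65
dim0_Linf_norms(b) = [0.21, 1.27, 0.25]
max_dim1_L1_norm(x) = 0.94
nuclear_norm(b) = 1.51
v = x + b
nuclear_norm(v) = 2.17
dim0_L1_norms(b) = [0.34, 1.46, 0.34]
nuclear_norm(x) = 0.70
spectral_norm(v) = 1.66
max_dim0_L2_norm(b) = 1.28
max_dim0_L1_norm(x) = 0.66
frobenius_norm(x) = 0.65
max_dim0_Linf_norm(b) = 1.27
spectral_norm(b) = 1.32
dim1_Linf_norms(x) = [0.4, 0.26]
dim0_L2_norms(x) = [0.48, 0.24, 0.38]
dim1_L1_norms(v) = [1.43, 2.21]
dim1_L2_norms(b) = [0.3, 1.3]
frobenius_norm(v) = 1.74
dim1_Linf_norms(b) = [0.21, 1.27]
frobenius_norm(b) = 1.33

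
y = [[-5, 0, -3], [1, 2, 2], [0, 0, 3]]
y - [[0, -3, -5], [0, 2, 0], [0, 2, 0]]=[[-5, 3, 2], [1, 0, 2], [0, -2, 3]]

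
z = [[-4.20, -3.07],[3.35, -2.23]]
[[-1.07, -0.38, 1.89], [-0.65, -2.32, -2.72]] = z@ [[0.02, -0.32, -0.64], [0.32, 0.56, 0.26]]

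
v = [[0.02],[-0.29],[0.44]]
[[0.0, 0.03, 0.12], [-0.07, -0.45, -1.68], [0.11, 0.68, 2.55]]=v @ [[0.24, 1.55, 5.79]]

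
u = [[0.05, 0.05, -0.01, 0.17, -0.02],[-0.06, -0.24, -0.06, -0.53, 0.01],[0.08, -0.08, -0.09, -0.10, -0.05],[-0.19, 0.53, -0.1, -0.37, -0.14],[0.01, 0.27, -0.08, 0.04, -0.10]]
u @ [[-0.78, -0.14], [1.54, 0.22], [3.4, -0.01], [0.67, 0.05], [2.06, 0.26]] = [[0.08, 0.01], [-0.86, -0.07], [-0.66, -0.05], [0.09, 0.09], [-0.04, 0.03]]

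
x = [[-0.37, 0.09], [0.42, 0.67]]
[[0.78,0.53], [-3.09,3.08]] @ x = [[-0.07, 0.43], [2.44, 1.79]]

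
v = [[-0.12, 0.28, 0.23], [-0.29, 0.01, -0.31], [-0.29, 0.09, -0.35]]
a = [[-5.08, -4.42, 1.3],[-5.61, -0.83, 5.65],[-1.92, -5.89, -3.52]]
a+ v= [[-5.2,-4.14,1.53], [-5.90,-0.82,5.34], [-2.21,-5.80,-3.87]]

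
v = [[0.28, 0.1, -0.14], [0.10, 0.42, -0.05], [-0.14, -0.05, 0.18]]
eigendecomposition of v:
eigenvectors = [[-0.54, -0.59, -0.6], [-0.77, 0.06, 0.64], [0.34, -0.8, 0.49]]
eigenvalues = [0.51, 0.08, 0.29]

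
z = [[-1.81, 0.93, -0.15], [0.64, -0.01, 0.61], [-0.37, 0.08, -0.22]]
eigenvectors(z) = [[-0.93, 0.44, 0.43], [0.33, 0.78, 0.86], [-0.19, -0.44, -0.27]]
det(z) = -0.00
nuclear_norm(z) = 2.81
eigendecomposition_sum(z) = [[-1.81, 0.79, -0.39], [0.64, -0.28, 0.14], [-0.37, 0.16, -0.08]] + [[0.0, -0.01, -0.01],[0.0, -0.01, -0.03],[-0.0, 0.01, 0.01]] + [[-0.00, 0.14, 0.25], [-0.0, 0.28, 0.5], [0.0, -0.09, -0.16]]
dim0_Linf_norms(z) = [1.81, 0.93, 0.61]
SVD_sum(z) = [[-1.82, 0.82, -0.35], [0.61, -0.28, 0.12], [-0.36, 0.16, -0.07]] + [[0.01, 0.11, 0.2], [0.03, 0.27, 0.49], [-0.01, -0.08, -0.15]] + [[0.00,0.0,-0.0], [-0.0,-0.0,0.0], [-0.0,-0.00,0.00]]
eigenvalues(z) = [-2.17, 0.01, 0.12]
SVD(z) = [[-0.93, -0.36, -0.08], [0.31, -0.89, 0.32], [-0.18, 0.28, 0.94]] @ diag([2.1774948592937435, 0.6288994599488822, 0.001267685026674962]) @ [[0.9, -0.41, 0.17], [-0.05, -0.48, -0.88], [-0.44, -0.78, 0.45]]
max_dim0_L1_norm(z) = 2.82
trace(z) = -2.04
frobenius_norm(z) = 2.27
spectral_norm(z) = 2.18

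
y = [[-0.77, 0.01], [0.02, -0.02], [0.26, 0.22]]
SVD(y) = [[-0.94, 0.34], [0.02, -0.10], [0.34, 0.94]] @ diag([0.8153613909201234, 0.2120985671729104]) @ [[1.0, 0.08], [-0.08, 1.0]]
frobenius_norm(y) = 0.84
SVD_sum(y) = [[-0.76, -0.06], [0.02, 0.00], [0.28, 0.02]] + [[-0.01, 0.07], [0.00, -0.02], [-0.02, 0.2]]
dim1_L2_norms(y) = [0.77, 0.03, 0.34]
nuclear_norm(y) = 1.03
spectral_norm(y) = 0.82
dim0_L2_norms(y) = [0.81, 0.22]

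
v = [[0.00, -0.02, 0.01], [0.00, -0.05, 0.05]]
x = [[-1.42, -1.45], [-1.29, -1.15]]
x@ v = [[0.00,  0.1,  -0.09], [0.0,  0.08,  -0.07]]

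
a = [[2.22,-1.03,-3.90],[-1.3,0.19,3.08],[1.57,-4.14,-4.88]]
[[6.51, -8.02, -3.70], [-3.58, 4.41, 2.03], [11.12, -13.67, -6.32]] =a @ [[1.27, -1.57, -0.72], [-1.58, 1.94, 0.9], [-0.53, 0.65, 0.3]]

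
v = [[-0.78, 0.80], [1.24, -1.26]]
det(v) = -0.01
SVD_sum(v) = [[-0.78, 0.80],  [1.24, -1.26]] + [[0.00, 0.0], [0.0, 0.0]]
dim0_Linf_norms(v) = [1.24, 1.26]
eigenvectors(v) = [[0.71, -0.53], [0.7, 0.85]]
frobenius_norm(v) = 2.09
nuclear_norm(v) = 2.10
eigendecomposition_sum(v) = [[0.0, 0.0], [0.0, 0.00]] + [[-0.78,0.8], [1.24,-1.26]]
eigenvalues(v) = [0.0, -2.04]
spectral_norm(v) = 2.09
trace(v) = -2.04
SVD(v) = [[-0.53, 0.85], [0.85, 0.53]] @ diag([2.0913107486540254, 0.004399154934732594]) @ [[0.70, -0.71], [0.71, 0.7]]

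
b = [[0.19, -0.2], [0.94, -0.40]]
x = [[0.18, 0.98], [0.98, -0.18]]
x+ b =[[0.37, 0.78],[1.92, -0.58]]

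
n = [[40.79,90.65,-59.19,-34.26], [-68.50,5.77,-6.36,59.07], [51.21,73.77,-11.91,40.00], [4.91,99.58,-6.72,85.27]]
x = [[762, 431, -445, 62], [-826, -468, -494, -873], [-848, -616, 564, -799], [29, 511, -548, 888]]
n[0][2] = -59.19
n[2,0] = 51.21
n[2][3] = 40.0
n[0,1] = 90.65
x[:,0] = [762, -826, -848, 29]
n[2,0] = 51.21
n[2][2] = -11.91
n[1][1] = 5.77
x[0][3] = 62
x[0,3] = 62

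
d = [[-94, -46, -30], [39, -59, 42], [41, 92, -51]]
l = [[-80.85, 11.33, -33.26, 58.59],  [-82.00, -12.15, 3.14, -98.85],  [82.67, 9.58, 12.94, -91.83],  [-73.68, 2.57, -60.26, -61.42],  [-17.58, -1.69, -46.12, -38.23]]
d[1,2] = 42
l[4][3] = -38.23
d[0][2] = -30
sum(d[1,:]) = 22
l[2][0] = 82.67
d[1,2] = 42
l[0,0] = -80.85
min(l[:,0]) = -82.0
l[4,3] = -38.23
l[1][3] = -98.85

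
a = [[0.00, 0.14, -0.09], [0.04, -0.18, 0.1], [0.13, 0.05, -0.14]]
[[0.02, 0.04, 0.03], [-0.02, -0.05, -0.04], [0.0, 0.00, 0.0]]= a @ [[0.08, 0.22, 0.15],[0.22, 0.55, 0.39],[0.15, 0.39, 0.27]]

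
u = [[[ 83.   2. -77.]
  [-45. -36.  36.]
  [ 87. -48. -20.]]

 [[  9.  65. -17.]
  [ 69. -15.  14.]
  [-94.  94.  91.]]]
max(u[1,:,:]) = 94.0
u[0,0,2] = -77.0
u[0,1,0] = -45.0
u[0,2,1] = -48.0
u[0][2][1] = -48.0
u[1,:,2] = [-17.0, 14.0, 91.0]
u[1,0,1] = 65.0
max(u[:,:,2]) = 91.0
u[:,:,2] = [[-77.0, 36.0, -20.0], [-17.0, 14.0, 91.0]]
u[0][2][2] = -20.0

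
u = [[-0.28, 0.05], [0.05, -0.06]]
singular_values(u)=[0.29, 0.05]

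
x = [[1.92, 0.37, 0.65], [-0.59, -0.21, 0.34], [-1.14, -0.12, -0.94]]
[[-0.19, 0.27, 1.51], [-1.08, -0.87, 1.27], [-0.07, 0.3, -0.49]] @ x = [[-2.25, -0.31, -1.45],[-3.01, -0.37, -2.19],[0.25, -0.03, 0.52]]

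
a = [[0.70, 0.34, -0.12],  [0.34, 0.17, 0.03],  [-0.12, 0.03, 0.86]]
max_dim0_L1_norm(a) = 1.16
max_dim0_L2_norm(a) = 0.87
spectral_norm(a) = 0.96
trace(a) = 1.73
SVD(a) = [[-0.66, -0.61, 0.45], [-0.26, -0.38, -0.89], [0.71, -0.7, 0.09]] @ diag([0.9610074197704298, 0.7724975432842268, 0.003504963054656914]) @ [[-0.66, -0.26, 0.71], [-0.61, -0.38, -0.70], [-0.45, 0.89, -0.09]]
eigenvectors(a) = [[0.45, -0.66, 0.61],  [-0.89, -0.26, 0.38],  [0.09, 0.71, 0.7]]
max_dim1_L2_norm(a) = 0.87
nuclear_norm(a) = 1.74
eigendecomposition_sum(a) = [[-0.0, 0.0, -0.0], [0.0, -0.0, 0.00], [-0.00, 0.0, -0.0]] + [[0.42, 0.16, -0.45], [0.16, 0.06, -0.17], [-0.45, -0.17, 0.48]] + [[0.28, 0.18, 0.33], [0.18, 0.11, 0.20], [0.33, 0.2, 0.38]]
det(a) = -0.00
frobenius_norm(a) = 1.23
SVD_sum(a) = [[0.42,0.16,-0.45], [0.16,0.06,-0.17], [-0.45,-0.17,0.48]] + [[0.28,0.18,0.33], [0.18,0.11,0.2], [0.33,0.2,0.38]] + [[-0.0,  0.00,  -0.00], [0.0,  -0.00,  0.0], [-0.00,  0.0,  -0.00]]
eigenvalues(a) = [-0.0, 0.96, 0.77]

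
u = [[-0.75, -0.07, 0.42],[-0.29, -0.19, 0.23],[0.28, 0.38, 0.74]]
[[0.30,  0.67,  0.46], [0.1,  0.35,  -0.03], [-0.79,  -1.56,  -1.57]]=u @ [[-0.76,-1.40,-1.65], [-0.2,-1.00,0.52], [-0.68,-1.06,-1.76]]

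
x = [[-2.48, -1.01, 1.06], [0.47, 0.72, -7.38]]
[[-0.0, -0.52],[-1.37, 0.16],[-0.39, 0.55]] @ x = [[-0.24, -0.37, 3.84],[3.47, 1.5, -2.63],[1.23, 0.79, -4.47]]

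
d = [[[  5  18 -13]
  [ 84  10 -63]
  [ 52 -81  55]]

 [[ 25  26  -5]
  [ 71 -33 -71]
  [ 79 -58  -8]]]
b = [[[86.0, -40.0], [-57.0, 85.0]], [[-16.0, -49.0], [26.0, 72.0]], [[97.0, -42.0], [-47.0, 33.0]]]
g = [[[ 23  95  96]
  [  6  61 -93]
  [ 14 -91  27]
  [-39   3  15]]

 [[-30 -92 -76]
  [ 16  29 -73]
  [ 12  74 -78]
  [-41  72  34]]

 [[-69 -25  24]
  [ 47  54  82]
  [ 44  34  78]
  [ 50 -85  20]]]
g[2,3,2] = 20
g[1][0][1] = -92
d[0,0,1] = 18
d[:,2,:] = [[52, -81, 55], [79, -58, -8]]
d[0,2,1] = -81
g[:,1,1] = [61, 29, 54]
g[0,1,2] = -93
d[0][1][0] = 84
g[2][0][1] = -25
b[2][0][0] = 97.0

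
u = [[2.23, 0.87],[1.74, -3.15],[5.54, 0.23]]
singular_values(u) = [6.23, 3.25]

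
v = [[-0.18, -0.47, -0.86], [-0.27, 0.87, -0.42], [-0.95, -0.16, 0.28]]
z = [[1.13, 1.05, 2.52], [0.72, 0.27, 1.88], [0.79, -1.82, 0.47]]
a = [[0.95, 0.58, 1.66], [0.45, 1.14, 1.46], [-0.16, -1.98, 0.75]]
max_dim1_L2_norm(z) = 2.95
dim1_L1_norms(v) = [1.51, 1.56, 1.39]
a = z + v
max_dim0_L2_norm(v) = 1.0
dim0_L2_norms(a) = [1.06, 2.36, 2.33]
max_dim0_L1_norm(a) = 3.87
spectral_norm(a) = 2.76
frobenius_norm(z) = 4.12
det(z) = 1.37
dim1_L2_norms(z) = [2.95, 2.03, 2.04]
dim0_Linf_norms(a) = [0.95, 1.98, 1.66]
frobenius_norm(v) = 1.73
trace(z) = 1.87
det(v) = -1.00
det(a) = 2.05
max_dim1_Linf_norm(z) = 2.52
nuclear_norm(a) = 5.21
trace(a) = 2.84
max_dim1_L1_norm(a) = 3.19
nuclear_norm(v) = 3.00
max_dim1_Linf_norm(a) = 1.98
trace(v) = 0.97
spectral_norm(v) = 1.00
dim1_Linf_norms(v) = [0.86, 0.87, 0.95]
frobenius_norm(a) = 3.48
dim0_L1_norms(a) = [1.56, 3.7, 3.87]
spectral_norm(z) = 3.57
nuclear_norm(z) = 5.81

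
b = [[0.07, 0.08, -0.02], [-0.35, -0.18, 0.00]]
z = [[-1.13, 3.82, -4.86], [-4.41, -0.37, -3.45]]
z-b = [[-1.20,  3.74,  -4.84], [-4.06,  -0.19,  -3.45]]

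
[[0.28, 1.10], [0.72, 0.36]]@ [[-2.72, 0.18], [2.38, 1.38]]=[[1.86, 1.57],  [-1.10, 0.63]]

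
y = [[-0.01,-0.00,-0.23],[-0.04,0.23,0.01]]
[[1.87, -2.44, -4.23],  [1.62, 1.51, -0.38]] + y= [[1.86, -2.44, -4.46], [1.58, 1.74, -0.37]]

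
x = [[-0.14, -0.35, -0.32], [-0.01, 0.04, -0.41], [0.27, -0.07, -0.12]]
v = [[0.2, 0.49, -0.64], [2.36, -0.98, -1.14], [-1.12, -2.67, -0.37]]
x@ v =[[-0.5,1.13,0.61], [0.55,1.05,0.11], [0.02,0.52,-0.05]]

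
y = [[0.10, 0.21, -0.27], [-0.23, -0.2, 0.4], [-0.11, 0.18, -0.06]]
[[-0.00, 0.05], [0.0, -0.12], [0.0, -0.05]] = y@[[-0.01, 0.59], [-0.0, 0.09], [-0.0, 0.09]]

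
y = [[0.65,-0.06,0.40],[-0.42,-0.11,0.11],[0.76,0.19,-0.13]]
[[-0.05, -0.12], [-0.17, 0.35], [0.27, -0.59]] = y@[[0.22,-0.54], [0.23,-0.61], [-0.45,0.49]]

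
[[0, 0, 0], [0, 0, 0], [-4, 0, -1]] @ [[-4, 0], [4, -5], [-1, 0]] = [[0, 0], [0, 0], [17, 0]]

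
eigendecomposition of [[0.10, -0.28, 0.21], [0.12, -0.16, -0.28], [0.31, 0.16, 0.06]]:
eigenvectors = [[-0.73+0.00j, (0.09+0.49j), (0.09-0.49j)],[(0.19+0j), (0.68+0j), (0.68-0j)],[(-0.66+0j), 0.09-0.53j, (0.09+0.53j)]]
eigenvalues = [(0.36+0j), (-0.18+0.3j), (-0.18-0.3j)]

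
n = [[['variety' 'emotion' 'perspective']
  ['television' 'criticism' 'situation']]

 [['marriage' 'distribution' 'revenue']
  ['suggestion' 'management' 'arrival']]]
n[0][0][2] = 'perspective'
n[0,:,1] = ['emotion', 'criticism']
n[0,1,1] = 'criticism'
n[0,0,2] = 'perspective'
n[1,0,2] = 'revenue'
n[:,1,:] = [['television', 'criticism', 'situation'], ['suggestion', 'management', 'arrival']]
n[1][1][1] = 'management'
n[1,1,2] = 'arrival'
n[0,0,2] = 'perspective'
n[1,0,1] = 'distribution'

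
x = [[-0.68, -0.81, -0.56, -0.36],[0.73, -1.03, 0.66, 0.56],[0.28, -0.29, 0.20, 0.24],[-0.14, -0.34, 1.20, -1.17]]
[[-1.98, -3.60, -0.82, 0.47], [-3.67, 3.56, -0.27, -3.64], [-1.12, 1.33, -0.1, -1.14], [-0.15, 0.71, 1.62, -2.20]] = x @ [[-1.39, 4.47, 1.91, 0.46], [3.08, 0.17, 0.42, 1.45], [0.69, 0.92, -0.21, -2.65], [0.11, -0.25, -1.95, -1.31]]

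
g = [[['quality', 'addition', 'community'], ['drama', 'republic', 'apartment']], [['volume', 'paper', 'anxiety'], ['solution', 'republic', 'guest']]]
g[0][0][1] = 'addition'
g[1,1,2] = 'guest'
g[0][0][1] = 'addition'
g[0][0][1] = 'addition'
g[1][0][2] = 'anxiety'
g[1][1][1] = 'republic'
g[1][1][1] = 'republic'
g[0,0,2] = 'community'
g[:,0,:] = [['quality', 'addition', 'community'], ['volume', 'paper', 'anxiety']]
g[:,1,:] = [['drama', 'republic', 'apartment'], ['solution', 'republic', 'guest']]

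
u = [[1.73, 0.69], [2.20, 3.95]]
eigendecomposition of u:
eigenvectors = [[-0.78, -0.24],[0.62, -0.97]]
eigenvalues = [1.18, 4.5]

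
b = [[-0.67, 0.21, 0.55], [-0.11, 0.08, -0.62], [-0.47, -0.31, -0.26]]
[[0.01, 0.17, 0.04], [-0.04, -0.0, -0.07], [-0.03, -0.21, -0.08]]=b@[[0.04, 0.00, 0.06], [0.0, 0.60, 0.08], [0.06, 0.08, 0.11]]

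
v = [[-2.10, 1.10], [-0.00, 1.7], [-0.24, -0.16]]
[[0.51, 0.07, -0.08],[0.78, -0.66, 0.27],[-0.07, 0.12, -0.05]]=v@[[-0.0,-0.24,0.12], [0.46,-0.39,0.16]]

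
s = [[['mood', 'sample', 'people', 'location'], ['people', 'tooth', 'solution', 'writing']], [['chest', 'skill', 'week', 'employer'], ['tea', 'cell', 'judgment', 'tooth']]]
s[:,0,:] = [['mood', 'sample', 'people', 'location'], ['chest', 'skill', 'week', 'employer']]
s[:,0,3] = ['location', 'employer']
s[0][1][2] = 'solution'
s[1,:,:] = [['chest', 'skill', 'week', 'employer'], ['tea', 'cell', 'judgment', 'tooth']]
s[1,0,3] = 'employer'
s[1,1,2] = 'judgment'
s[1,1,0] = 'tea'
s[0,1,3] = 'writing'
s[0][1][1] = 'tooth'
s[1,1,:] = ['tea', 'cell', 'judgment', 'tooth']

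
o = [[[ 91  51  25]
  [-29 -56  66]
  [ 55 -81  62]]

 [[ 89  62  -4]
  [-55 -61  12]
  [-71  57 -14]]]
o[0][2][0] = 55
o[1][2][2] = -14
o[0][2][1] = -81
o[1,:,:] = [[89, 62, -4], [-55, -61, 12], [-71, 57, -14]]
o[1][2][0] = -71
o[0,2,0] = 55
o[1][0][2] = -4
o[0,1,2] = 66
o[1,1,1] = -61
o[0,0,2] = 25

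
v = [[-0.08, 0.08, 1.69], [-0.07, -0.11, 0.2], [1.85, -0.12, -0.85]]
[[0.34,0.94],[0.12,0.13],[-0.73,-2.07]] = v@ [[-0.33, -0.87], [-0.51, 0.29], [0.21, 0.50]]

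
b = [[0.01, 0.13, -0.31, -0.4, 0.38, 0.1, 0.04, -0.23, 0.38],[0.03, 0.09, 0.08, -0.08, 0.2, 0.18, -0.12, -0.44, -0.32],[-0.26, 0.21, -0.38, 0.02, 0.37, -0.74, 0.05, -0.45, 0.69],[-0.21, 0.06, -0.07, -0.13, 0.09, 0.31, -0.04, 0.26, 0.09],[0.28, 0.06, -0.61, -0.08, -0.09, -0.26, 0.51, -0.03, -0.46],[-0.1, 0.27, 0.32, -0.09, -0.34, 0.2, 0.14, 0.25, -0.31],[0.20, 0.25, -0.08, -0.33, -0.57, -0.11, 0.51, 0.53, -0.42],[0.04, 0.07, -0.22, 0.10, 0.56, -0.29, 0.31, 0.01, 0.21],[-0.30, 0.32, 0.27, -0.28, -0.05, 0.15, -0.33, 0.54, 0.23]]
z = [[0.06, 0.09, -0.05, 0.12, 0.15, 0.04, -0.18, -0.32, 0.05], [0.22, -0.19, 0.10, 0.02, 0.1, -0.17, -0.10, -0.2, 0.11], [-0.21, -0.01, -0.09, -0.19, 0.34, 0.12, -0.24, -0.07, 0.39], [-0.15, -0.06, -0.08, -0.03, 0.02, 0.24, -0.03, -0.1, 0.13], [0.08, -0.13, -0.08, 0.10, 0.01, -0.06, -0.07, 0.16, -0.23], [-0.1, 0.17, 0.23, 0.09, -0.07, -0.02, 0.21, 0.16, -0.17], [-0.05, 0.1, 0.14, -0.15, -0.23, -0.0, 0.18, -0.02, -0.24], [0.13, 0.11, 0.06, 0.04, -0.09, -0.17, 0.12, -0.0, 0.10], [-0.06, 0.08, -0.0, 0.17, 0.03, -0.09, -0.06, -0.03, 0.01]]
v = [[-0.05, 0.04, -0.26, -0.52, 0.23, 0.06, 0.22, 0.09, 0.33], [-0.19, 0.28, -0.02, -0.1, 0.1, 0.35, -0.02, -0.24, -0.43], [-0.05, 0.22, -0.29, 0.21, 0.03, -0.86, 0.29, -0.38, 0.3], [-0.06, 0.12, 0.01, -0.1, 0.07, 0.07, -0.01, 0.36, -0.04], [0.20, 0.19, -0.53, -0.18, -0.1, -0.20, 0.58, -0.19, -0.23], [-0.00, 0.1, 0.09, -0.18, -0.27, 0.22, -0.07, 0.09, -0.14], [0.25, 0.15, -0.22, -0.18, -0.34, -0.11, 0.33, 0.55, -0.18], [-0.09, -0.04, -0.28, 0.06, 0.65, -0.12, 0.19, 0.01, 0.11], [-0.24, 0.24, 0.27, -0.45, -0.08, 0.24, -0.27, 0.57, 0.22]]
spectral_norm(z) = 0.90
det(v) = 0.00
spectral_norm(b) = 1.74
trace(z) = -0.07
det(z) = 0.00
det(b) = -0.00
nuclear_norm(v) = 5.51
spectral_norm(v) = 1.51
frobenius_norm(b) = 2.67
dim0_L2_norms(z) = [0.4, 0.35, 0.33, 0.35, 0.46, 0.38, 0.45, 0.46, 0.58]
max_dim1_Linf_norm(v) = 0.86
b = v + z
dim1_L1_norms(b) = [1.98, 1.54, 3.17, 1.26, 2.38, 2.02, 3.0, 1.81, 2.47]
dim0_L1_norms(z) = [1.06, 0.94, 0.83, 0.91, 1.04, 0.91, 1.19, 1.06, 1.43]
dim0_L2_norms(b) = [0.58, 0.56, 0.92, 0.63, 1.05, 0.96, 0.87, 1.07, 1.15]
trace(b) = 0.45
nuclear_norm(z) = 3.06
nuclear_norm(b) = 6.41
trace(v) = 0.52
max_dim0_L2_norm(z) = 0.58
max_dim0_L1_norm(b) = 3.11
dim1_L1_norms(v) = [1.8, 1.73, 2.63, 0.84, 2.4, 1.16, 2.31, 1.55, 2.58]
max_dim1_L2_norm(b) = 1.27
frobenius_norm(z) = 1.27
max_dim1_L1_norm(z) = 1.66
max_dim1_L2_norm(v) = 1.11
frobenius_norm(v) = 2.40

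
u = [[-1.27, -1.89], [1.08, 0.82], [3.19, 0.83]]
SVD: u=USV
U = [[-0.5,  0.80], [0.33,  -0.16], [0.80,  0.57]]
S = [4.01, 1.34]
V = [[0.88,0.47], [0.47,-0.88]]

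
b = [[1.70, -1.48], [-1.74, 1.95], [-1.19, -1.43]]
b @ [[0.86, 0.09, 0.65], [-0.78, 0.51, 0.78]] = [[2.62,  -0.6,  -0.05], [-3.02,  0.84,  0.39], [0.09,  -0.84,  -1.89]]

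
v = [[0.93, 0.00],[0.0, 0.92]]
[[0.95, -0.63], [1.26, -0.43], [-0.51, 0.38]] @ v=[[0.88, -0.58], [1.17, -0.40], [-0.47, 0.35]]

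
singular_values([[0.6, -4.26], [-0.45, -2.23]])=[4.82, 0.68]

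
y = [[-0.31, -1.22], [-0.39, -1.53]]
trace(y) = -1.84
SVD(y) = [[-0.62,-0.78],  [-0.78,0.62]] @ diag([2.0192819139959677, 0.0007428383276268661]) @ [[0.25, 0.97], [-0.97, 0.25]]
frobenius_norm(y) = 2.02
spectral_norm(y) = 2.02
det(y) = -0.00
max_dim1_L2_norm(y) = 1.58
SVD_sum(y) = [[-0.31, -1.22], [-0.39, -1.53]] + [[0.0, -0.00], [-0.00, 0.0]]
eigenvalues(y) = [0.0, -1.84]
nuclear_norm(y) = 2.02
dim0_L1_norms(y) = [0.7, 2.75]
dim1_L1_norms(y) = [1.53, 1.92]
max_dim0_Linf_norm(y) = 1.53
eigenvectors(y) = [[0.97, 0.62], [-0.25, 0.78]]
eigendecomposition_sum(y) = [[0.0, -0.00], [-0.0, 0.0]] + [[-0.31, -1.22], [-0.39, -1.53]]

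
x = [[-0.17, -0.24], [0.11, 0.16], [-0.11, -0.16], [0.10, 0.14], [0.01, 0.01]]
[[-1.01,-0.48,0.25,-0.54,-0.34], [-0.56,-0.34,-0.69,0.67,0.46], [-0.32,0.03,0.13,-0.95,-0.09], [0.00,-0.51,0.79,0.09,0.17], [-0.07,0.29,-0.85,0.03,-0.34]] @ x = [[0.03, 0.05], [0.21, 0.29], [-0.05, -0.07], [-0.13, -0.19], [0.14, 0.20]]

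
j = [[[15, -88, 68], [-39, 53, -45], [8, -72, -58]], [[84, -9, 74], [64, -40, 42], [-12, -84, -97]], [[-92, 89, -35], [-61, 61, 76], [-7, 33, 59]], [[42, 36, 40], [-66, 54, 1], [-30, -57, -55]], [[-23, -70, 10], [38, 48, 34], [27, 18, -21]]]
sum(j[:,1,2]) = 108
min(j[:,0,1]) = -88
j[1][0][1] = -9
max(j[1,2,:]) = -12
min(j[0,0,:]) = -88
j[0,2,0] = 8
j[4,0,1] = -70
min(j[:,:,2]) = -97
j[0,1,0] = -39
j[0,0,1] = -88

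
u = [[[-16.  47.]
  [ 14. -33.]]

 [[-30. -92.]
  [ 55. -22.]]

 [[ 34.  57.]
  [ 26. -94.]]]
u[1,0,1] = -92.0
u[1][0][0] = -30.0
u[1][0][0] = -30.0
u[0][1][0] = 14.0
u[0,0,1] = 47.0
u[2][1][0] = 26.0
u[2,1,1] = -94.0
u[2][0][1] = 57.0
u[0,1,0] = 14.0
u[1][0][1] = -92.0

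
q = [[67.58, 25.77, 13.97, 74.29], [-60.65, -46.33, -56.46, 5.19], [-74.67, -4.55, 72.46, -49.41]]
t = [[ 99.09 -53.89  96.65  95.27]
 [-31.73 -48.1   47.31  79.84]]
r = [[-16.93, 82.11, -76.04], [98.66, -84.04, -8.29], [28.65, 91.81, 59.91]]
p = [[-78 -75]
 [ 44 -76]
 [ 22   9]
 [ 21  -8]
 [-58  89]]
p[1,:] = [44, -76]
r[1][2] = -8.29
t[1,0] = -31.73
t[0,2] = 96.65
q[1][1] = -46.33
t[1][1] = -48.1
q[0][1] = 25.77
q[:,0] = [67.58, -60.65, -74.67]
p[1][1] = -76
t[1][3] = 79.84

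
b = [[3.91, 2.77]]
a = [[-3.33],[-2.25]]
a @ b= [[-13.02, -9.22], [-8.80, -6.23]]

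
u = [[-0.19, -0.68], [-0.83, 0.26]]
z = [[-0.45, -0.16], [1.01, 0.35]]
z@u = [[0.22,0.26], [-0.48,-0.6]]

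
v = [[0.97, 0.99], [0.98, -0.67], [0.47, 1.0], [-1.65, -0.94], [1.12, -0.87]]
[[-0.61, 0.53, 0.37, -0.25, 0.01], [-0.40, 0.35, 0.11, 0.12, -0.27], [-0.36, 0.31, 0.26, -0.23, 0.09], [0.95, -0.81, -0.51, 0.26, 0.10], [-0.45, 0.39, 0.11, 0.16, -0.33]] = v@[[-0.50, 0.43, 0.22, -0.03, -0.16], [-0.13, 0.11, 0.16, -0.22, 0.17]]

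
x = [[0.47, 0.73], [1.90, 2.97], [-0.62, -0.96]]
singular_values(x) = [3.81, 0.01]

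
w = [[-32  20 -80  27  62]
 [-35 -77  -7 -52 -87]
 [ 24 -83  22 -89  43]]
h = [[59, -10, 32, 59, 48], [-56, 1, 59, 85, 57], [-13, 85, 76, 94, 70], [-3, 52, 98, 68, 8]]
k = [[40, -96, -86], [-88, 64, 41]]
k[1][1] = 64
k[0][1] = -96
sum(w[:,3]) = -114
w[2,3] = -89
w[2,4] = 43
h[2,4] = 70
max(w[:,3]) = 27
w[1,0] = -35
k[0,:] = [40, -96, -86]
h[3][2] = 98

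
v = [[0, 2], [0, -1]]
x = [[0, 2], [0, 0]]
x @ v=[[0, -2], [0, 0]]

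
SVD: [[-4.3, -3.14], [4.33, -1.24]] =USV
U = [[-0.8, 0.61], [0.61, 0.80]]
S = [6.29, 3.01]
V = [[0.96, 0.28], [0.28, -0.96]]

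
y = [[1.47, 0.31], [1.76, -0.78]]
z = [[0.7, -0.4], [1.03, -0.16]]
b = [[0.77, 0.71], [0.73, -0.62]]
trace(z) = 0.54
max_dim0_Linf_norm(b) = 0.77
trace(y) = 0.69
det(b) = -1.00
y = b + z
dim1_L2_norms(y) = [1.5, 1.93]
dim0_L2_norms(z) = [1.25, 0.43]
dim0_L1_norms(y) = [3.23, 1.09]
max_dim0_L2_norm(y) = 2.29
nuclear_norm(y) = 3.06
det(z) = 0.30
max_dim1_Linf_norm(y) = 1.76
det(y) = -1.69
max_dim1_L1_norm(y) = 2.54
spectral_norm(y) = 2.33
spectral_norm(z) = 1.30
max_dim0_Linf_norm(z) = 1.03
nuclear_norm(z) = 1.53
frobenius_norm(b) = 1.42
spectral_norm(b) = 1.08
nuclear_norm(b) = 2.00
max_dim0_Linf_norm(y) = 1.76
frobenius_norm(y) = 2.44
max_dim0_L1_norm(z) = 1.73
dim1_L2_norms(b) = [1.05, 0.96]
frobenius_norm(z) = 1.32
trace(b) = 0.15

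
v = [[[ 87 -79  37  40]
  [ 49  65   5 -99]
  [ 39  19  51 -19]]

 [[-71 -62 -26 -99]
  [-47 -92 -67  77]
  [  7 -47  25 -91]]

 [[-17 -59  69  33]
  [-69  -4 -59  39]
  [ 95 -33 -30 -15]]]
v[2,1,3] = 39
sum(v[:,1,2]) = -121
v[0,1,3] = -99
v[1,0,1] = -62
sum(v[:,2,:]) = 1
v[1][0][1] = -62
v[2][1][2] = -59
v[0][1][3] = -99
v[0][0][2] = 37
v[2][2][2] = -30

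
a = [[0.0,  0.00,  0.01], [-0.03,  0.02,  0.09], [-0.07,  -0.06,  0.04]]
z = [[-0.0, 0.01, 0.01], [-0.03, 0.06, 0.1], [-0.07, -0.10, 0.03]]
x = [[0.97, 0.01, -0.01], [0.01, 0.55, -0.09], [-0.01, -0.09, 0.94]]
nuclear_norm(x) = 2.46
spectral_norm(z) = 0.13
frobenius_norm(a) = 0.14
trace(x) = 2.46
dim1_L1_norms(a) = [0.01, 0.14, 0.17]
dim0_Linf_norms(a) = [0.07, 0.06, 0.09]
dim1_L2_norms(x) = [0.97, 0.56, 0.94]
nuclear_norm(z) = 0.25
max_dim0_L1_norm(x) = 1.04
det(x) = 0.49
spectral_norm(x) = 0.98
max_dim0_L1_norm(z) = 0.17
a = z @ x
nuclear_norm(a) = 0.20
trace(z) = 0.09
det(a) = 0.00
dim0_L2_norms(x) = [0.97, 0.56, 0.94]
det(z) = 0.00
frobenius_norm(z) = 0.17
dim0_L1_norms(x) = [0.99, 0.65, 1.04]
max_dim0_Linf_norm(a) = 0.09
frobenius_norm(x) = 1.46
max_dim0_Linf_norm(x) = 0.97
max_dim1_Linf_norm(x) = 0.97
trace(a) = 0.06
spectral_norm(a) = 0.12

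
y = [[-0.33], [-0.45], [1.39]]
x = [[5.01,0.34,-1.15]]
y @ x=[[-1.65, -0.11, 0.38],  [-2.25, -0.15, 0.52],  [6.96, 0.47, -1.60]]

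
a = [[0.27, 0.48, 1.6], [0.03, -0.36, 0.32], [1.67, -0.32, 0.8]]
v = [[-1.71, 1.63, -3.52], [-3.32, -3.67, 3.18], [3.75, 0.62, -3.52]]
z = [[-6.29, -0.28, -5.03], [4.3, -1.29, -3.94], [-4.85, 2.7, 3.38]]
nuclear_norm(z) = 17.73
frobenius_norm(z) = 11.95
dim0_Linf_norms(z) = [6.29, 2.7, 5.03]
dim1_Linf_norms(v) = [3.52, 3.67, 3.75]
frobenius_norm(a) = 2.57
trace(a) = 0.71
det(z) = -67.70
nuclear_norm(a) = 3.88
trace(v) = -8.90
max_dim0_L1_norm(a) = 2.72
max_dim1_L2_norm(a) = 1.88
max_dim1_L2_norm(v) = 5.88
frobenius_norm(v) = 8.91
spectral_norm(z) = 9.28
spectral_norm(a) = 2.21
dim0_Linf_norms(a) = [1.67, 0.48, 1.6]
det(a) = 1.14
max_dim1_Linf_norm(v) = 3.75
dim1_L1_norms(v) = [6.86, 10.17, 7.89]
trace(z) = -4.20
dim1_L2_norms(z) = [8.06, 5.97, 6.5]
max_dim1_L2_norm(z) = 8.06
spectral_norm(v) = 7.81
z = v @ a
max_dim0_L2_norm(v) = 5.91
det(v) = -59.53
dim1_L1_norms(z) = [11.6, 9.53, 10.93]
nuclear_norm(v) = 13.61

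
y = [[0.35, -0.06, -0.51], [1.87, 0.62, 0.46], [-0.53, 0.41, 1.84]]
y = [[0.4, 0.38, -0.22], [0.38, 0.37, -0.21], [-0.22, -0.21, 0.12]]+[[-0.05, -0.44, -0.29], [1.49, 0.25, 0.67], [-0.31, 0.62, 1.72]]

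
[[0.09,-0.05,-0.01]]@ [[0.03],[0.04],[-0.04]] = [[0.00]]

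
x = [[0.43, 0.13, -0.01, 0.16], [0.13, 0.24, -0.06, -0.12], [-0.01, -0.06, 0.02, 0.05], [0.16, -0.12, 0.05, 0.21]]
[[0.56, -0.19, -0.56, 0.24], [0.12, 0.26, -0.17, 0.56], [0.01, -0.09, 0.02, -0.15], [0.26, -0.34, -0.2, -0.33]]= x@[[0.17, -0.76, -1.42, 0.64],  [1.32, 1.17, 0.47, 1.36],  [-0.2, -1.02, 1.60, 0.21],  [1.93, -0.14, 0.04, -1.33]]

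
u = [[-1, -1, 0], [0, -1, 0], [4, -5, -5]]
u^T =[[-1, 0, 4], [-1, -1, -5], [0, 0, -5]]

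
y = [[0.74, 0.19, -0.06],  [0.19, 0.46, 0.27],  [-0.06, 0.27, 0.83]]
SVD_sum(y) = [[0.04, 0.1, 0.16],[0.1, 0.25, 0.42],[0.16, 0.42, 0.69]] + [[0.67, 0.17, -0.25], [0.17, 0.04, -0.06], [-0.25, -0.06, 0.10]] + [[0.03,-0.07,0.04], [-0.07,0.17,-0.08], [0.04,-0.08,0.04]]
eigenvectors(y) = [[-0.37, 0.91, 0.19], [0.83, 0.23, 0.51], [-0.42, -0.35, 0.84]]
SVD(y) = [[-0.19, 0.91, 0.37], [-0.51, 0.23, -0.83], [-0.84, -0.35, 0.42]] @ diag([0.9792591196858926, 0.8102593463383736, 0.24048153397573374]) @ [[-0.19, -0.51, -0.84], [0.91, 0.23, -0.35], [0.37, -0.83, 0.42]]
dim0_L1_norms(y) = [0.99, 0.92, 1.16]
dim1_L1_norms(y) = [0.99, 0.92, 1.16]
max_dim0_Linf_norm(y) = 0.83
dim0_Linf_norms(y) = [0.74, 0.46, 0.83]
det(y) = 0.19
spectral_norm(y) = 0.98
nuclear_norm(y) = 2.03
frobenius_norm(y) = 1.29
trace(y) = 2.03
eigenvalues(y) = [0.24, 0.81, 0.98]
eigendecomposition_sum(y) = [[0.03,-0.07,0.04], [-0.07,0.17,-0.08], [0.04,-0.08,0.04]] + [[0.67, 0.17, -0.25], [0.17, 0.04, -0.06], [-0.25, -0.06, 0.10]] + [[0.04, 0.10, 0.16], [0.1, 0.25, 0.42], [0.16, 0.42, 0.69]]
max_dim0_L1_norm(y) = 1.16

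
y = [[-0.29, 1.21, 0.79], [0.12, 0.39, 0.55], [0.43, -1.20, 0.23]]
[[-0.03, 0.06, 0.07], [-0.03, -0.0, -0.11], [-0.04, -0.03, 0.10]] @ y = [[0.05,-0.1,0.03],[-0.04,0.10,-0.05],[0.05,-0.18,-0.03]]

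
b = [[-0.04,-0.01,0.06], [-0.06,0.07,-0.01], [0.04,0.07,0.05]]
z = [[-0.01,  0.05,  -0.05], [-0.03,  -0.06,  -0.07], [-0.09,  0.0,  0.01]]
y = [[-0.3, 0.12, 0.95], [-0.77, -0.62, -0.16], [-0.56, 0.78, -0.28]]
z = b @ y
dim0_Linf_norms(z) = [0.09, 0.06, 0.07]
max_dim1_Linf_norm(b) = 0.07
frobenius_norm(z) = 0.15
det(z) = 0.00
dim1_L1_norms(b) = [0.11, 0.14, 0.16]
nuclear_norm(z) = 0.26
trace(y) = -1.20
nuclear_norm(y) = 3.01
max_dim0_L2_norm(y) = 1.0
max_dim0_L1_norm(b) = 0.15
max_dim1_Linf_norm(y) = 0.95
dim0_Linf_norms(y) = [0.77, 0.78, 0.95]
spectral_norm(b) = 0.11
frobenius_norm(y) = 1.73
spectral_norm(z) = 0.10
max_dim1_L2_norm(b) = 0.09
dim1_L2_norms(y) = [1.0, 1.0, 1.0]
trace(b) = 0.08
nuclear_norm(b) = 0.26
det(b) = -0.00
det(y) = -1.01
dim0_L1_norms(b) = [0.14, 0.15, 0.12]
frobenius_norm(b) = 0.15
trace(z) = -0.06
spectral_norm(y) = 1.01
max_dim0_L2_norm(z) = 0.1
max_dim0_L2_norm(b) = 0.1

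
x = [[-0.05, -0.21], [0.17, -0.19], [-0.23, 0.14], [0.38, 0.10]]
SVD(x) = [[-0.05, -0.65], [0.40, -0.51], [-0.51, 0.33], [0.76, 0.45]] @ diag([0.4804325474728628, 0.32815326804518574]) @ [[0.99, -0.13], [0.13, 0.99]]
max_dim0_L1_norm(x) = 0.83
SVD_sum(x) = [[-0.02, 0.0], [0.19, -0.03], [-0.24, 0.03], [0.36, -0.05]] + [[-0.03, -0.21], [-0.02, -0.16], [0.01, 0.11], [0.02, 0.15]]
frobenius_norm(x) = 0.58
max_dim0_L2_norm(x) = 0.48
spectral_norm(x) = 0.48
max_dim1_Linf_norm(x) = 0.38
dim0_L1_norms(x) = [0.83, 0.64]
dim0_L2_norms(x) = [0.48, 0.33]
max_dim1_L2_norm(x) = 0.39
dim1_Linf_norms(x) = [0.21, 0.19, 0.23, 0.38]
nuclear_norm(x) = 0.81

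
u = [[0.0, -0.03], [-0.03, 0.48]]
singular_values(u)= [0.48, 0.0]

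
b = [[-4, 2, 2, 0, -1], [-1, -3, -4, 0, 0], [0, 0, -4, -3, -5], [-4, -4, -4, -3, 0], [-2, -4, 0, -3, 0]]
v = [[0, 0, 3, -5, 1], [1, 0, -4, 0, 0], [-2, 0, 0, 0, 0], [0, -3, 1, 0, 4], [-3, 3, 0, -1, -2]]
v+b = [[-4, 2, 5, -5, 0], [0, -3, -8, 0, 0], [-2, 0, -4, -3, -5], [-4, -7, -3, -3, 4], [-5, -1, 0, -4, -2]]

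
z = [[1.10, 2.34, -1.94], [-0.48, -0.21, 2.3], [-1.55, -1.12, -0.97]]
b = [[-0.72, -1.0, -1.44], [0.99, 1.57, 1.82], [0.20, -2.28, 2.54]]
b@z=[[1.92, 0.14, 0.49], [-2.49, -0.05, -0.08], [-2.62, -1.9, -8.1]]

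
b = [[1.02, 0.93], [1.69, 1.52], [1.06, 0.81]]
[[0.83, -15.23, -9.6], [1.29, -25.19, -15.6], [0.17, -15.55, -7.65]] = b @ [[-3.26,-13.36,4.17], [4.47,-1.72,-14.9]]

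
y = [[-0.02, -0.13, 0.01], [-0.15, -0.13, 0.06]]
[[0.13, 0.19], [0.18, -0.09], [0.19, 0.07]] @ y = [[-0.03, -0.04, 0.01], [0.01, -0.01, -0.00], [-0.01, -0.03, 0.01]]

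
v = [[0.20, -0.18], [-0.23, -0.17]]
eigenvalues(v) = [0.29, -0.26]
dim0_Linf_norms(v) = [0.23, 0.18]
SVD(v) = [[-0.60,0.80], [0.80,0.6]] @ diag([0.30528878490390804, 0.24697926595545505]) @ [[-1.0,-0.1], [0.10,-1.0]]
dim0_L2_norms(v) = [0.3, 0.25]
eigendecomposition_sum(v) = [[0.24,-0.09], [-0.12,0.05]] + [[-0.04, -0.09], [-0.11, -0.22]]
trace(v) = 0.03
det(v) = -0.08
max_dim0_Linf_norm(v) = 0.23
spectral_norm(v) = 0.31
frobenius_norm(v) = 0.39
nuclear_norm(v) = 0.55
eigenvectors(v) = [[0.89, 0.36], [-0.45, 0.93]]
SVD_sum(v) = [[0.18,0.02], [-0.24,-0.02]] + [[0.02, -0.2], [0.01, -0.15]]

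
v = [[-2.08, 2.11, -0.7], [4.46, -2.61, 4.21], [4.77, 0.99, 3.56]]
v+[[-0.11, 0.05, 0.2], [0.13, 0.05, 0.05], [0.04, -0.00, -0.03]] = [[-2.19, 2.16, -0.50], [4.59, -2.56, 4.26], [4.81, 0.99, 3.53]]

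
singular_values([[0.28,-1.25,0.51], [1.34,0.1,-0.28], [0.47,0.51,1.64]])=[1.81, 1.37, 1.33]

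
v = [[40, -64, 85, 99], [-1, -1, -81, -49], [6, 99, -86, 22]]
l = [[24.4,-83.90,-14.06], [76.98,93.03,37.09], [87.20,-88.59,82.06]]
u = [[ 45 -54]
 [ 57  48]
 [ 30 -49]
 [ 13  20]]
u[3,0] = 13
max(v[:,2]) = 85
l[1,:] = [76.98, 93.03, 37.09]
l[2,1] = -88.59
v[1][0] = -1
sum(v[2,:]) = 41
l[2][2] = 82.06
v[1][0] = -1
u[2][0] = 30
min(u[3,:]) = 13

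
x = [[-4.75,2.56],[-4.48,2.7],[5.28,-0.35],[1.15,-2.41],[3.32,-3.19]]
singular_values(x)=[10.19, 2.98]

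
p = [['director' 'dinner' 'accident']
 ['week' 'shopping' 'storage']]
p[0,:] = ['director', 'dinner', 'accident']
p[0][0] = 'director'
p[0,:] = ['director', 'dinner', 'accident']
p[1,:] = ['week', 'shopping', 'storage']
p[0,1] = 'dinner'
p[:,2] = ['accident', 'storage']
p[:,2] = ['accident', 'storage']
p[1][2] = 'storage'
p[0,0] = 'director'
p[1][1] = 'shopping'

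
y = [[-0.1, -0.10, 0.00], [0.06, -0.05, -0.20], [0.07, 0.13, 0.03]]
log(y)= [[-4.09+2.77j, -1.51+0.66j, -1.40+2.24j], [(1.89-1.97j), -1.51-0.47j, (-1.21-1.59j)], [0.12+1.04j, 1.28+0.25j, (-1.45+0.84j)]]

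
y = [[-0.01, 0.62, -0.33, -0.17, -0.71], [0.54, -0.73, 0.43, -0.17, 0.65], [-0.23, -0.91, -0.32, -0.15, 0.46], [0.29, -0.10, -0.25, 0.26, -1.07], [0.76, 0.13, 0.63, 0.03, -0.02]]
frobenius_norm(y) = 2.46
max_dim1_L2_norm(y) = 1.21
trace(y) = -0.82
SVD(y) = [[-0.52, 0.02, 0.05, 0.85, -0.0], [0.58, -0.36, -0.27, 0.38, -0.56], [0.44, 0.48, -0.45, 0.28, 0.55], [-0.44, -0.13, -0.85, -0.22, -0.12], [0.06, -0.79, -0.01, 0.06, 0.61]] @ diag([1.8586288837259122, 1.2571781054423294, 0.9542553404839789, 0.34768959427797586, 0.003251917100137409]) @ [[0.07,-0.59,0.23,-0.1,0.76],[-0.75,-0.2,-0.62,-0.06,0.1],[-0.31,0.75,0.23,-0.12,0.52],[0.32,0.08,-0.33,-0.88,0.01],[0.48,0.21,-0.63,0.44,0.37]]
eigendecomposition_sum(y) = [[(-0.04+0j), (0.41-0j), (-0.01+0j), 0.06+0.00j, -0.27+0.00j], [(0.06-0j), -0.52+0.00j, (0.02-0j), (-0.08-0j), 0.34-0.00j], [0.12-0.00j, (-1.12+0j), 0.03-0.00j, (-0.16-0j), (0.73-0j)], [(-0.01+0j), 0.11-0.00j, -0.00+0.00j, (0.02+0j), (-0.07+0j)], [-0.06+0.00j, (0.53-0j), (-0.02+0j), 0.08+0.00j, (-0.35+0j)]] + [[(-0.05+0.24j), (0.1-0.13j), (-0.22+0.17j), (-0.05+0.02j), -0.31+0.02j],[(0.17-0j), (-0.11-0.05j), 0.14+0.13j, (0.02+0.03j), (0.06+0.21j)],[(-0.14+0.03j), 0.10+0.02j, (-0.14-0.08j), (-0.02-0.02j), (-0.09-0.16j)],[0.31+0.33j, (-0.09-0.29j), (0.01+0.5j), (-0.03+0.1j), -0.30+0.48j],[0.35+0.03j, -0.20-0.12j, (0.27+0.28j), (0.03+0.07j), 0.08+0.43j]] + [[-0.05-0.24j,0.10+0.13j,(-0.22-0.17j),(-0.05-0.02j),-0.31-0.02j], [(0.17+0j),(-0.11+0.05j),0.14-0.13j,0.02-0.03j,(0.06-0.21j)], [(-0.14-0.03j),(0.1-0.02j),(-0.14+0.08j),(-0.02+0.02j),-0.09+0.16j], [0.31-0.33j,-0.09+0.29j,0.01-0.50j,-0.03-0.10j,-0.30-0.48j], [0.35-0.03j,(-0.2+0.12j),(0.27-0.28j),0.03-0.07j,(0.08-0.43j)]] + [[0.13-0.00j, 0.01+0.00j, (0.12-0j), (-0.12+0j), 0.17-0.00j], [(0.14-0j), (0.01+0j), (0.12-0j), -0.13+0.00j, 0.18-0.00j], [(-0.06+0j), (-0-0j), -0.05+0.00j, (0.06-0j), (-0.08+0j)], [(-0.32+0j), (-0.02-0j), (-0.28+0j), (0.3-0j), (-0.42+0j)], [(0.12-0j), 0.01+0.00j, 0.11-0.00j, (-0.12+0j), (0.16-0j)]] + [[0.00-0.00j, -0.01+0.00j, 0.01-0.00j, (-0-0j), 0.01-0.00j], [-0j, -0.00+0.00j, -0j, -0.00-0.00j, 0.00-0.00j], [-0.00+0.00j, 0.01-0.00j, -0.01+0.00j, 0.00+0.00j, (-0.02+0j)], [0.00-0.00j, -0.01+0.00j, (0.01-0j), -0.00-0.00j, 0.01-0.00j], [0.00-0.00j, -0.01+0.00j, (0.01-0j), -0.00-0.00j, 0.01-0.00j]]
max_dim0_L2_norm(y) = 1.51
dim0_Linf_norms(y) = [0.76, 0.91, 0.63, 0.26, 1.07]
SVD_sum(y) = [[-0.07, 0.57, -0.22, 0.1, -0.74], [0.08, -0.64, 0.25, -0.11, 0.83], [0.06, -0.48, 0.19, -0.08, 0.62], [-0.06, 0.48, -0.19, 0.08, -0.63], [0.01, -0.06, 0.02, -0.01, 0.08]] + [[-0.02,-0.01,-0.02,-0.00,0.0], [0.34,0.09,0.28,0.03,-0.04], [-0.45,-0.12,-0.38,-0.03,0.06], [0.12,0.03,0.1,0.01,-0.02], [0.74,0.20,0.62,0.06,-0.10]] + [[-0.01, 0.03, 0.01, -0.01, 0.02], [0.08, -0.19, -0.06, 0.03, -0.13], [0.13, -0.32, -0.10, 0.05, -0.22], [0.25, -0.61, -0.19, 0.10, -0.42], [0.00, -0.01, -0.0, 0.00, -0.00]] + [[0.10,0.02,-0.10,-0.26,0.0],  [0.04,0.01,-0.04,-0.12,0.0],  [0.03,0.01,-0.03,-0.09,0.0],  [-0.02,-0.01,0.03,0.07,-0.0],  [0.01,0.0,-0.01,-0.02,0.0]] + [[-0.0, -0.00, 0.0, -0.00, -0.0], [-0.00, -0.00, 0.0, -0.00, -0.00], [0.0, 0.00, -0.0, 0.00, 0.00], [-0.00, -0.0, 0.0, -0.0, -0.00], [0.00, 0.00, -0.00, 0.00, 0.0]]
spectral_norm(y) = 1.86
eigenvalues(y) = [(-0.87+0j), (-0.24+0.64j), (-0.24-0.64j), (0.55+0j), (-0.01+0j)]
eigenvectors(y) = [[(0.29+0j), (-0.22-0.31j), (-0.22+0.31j), (0.33+0j), (-0.47+0j)], [(-0.37+0j), -0.18+0.19j, (-0.18-0.19j), 0.35+0.00j, -0.21+0.00j], [(-0.79+0j), 0.11-0.19j, (0.11+0.19j), -0.15+0.00j, 0.63+0.00j], [0.08+0.00j, -0.68+0.00j, -0.68-0.00j, (-0.8+0j), (-0.44+0j)], [0.38+0.00j, -0.39+0.35j, (-0.39-0.35j), 0.31+0.00j, (-0.37+0j)]]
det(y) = 0.00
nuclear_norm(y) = 4.42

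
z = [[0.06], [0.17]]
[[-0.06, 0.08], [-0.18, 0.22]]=z @ [[-1.03,1.28]]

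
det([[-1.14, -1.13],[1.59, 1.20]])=0.429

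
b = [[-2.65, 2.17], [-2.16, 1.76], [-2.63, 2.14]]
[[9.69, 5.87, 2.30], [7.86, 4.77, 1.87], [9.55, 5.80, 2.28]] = b @[[-0.02, -0.44, -0.32], [4.44, 2.17, 0.67]]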